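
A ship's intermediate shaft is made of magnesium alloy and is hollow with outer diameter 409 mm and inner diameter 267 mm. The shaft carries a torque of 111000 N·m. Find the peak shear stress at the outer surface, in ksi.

1.46 ksi

J = π(d_o⁴ − d_i⁴)/32 = π(0.409⁴ − 0.267⁴)/32 = 2.248×10^-3 m⁴.
τ_max = T·r/J = 111000 × 0.204 / 2.248×10^-3 = 1.010×10^7 Pa.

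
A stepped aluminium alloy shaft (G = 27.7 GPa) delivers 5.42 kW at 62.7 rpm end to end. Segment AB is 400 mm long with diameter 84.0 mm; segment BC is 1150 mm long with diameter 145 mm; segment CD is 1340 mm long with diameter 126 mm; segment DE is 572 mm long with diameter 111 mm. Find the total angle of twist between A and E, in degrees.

0.343°

ω = 2π·62.7/60 = 6.566 rad/s, so T = P/ω = 5.42×10³ / 6.566 = 825.5 N·m.
J_AB = π(0.0840)⁴/32 = 4.89×10^-6 m⁴; J_BC = π(0.145)⁴/32 = 4.34×10^-5 m⁴; J_CD = π(0.126)⁴/32 = 2.47×10^-5 m⁴; J_DE = π(0.111)⁴/32 = 1.49×10^-5 m⁴.
θ = (T/G)·Σ L_i/J_i = (825.5/27.7×10⁹)·(0.400/4.89×10^-6 + 1.15/4.34×10^-5 + 1.34/2.47×10^-5 + 0.572/1.49×10^-5) = 5.986×10^-3 rad.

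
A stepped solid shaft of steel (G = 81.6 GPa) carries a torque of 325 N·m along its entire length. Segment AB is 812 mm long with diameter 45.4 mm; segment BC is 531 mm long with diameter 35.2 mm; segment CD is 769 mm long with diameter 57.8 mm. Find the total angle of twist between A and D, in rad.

0.0246 rad

J_AB = π(0.0454)⁴/32 = 4.17×10^-7 m⁴; J_BC = π(0.0352)⁴/32 = 1.51×10^-7 m⁴; J_CD = π(0.0578)⁴/32 = 1.10×10^-6 m⁴.
θ = (T/G)·Σ L_i/J_i = (325.0/81.6×10⁹)·(0.812/4.17×10^-7 + 0.531/1.51×10^-7 + 0.769/1.10×10^-6) = 0.02458 rad.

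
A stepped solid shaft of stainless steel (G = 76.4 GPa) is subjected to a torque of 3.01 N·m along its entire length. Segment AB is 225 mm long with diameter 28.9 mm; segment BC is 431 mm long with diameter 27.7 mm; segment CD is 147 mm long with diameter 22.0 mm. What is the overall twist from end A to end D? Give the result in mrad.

0.675 mrad

J_AB = π(0.0289)⁴/32 = 6.85×10^-8 m⁴; J_BC = π(0.0277)⁴/32 = 5.78×10^-8 m⁴; J_CD = π(0.0220)⁴/32 = 2.30×10^-8 m⁴.
θ = (T/G)·Σ L_i/J_i = (3.010/76.4×10⁹)·(0.225/6.85×10^-8 + 0.431/5.78×10^-8 + 0.147/2.30×10^-8) = 6.751×10^-4 rad.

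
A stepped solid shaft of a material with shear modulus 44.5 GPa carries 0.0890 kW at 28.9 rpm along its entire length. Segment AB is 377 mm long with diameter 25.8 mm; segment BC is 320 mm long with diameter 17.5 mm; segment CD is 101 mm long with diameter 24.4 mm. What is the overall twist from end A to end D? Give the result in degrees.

1.75°

ω = 2π·28.9/60 = 3.026 rad/s, so T = P/ω = 0.0890×10³ / 3.026 = 29.41 N·m.
J_AB = π(0.0258)⁴/32 = 4.35×10^-8 m⁴; J_BC = π(0.0175)⁴/32 = 9.21×10^-9 m⁴; J_CD = π(0.0244)⁴/32 = 3.48×10^-8 m⁴.
θ = (T/G)·Σ L_i/J_i = (29.41/44.5×10⁹)·(0.377/4.35×10^-8 + 0.320/9.21×10^-9 + 0.101/3.48×10^-8) = 0.03061 rad.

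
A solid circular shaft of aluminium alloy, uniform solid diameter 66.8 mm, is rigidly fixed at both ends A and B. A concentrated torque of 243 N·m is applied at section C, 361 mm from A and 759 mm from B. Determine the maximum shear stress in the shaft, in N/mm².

2.81 N/mm²

With uniform GJ and both ends fixed, compatibility θ_AC = θ_CB gives T_A·a = T_B·b, together with T_A + T_B = T₀.
T_A = T₀·b/(a+b) = 243.0·759/1120 = 164.7 N·m; T_B = 78.32 N·m.
τ in each portion: τ_AC = 2.81×10^6 Pa, τ_CB = 1.34×10^6 Pa; maximum is in AC.
τ_max = T_AC·r/J = 164.7·0.0334/1.95×10^-6 = 2.814×10^6 Pa.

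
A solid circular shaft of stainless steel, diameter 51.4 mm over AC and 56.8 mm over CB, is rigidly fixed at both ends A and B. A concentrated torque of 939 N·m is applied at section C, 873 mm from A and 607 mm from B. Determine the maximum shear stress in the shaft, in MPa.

Compatibility: T_A·a/J_AC = T_B·b/J_CB with T_A + T_B = T₀.
J_AC = 6.85×10^-7 m⁴, J_CB = 1.02×10^-6 m⁴, so T_A = T₀·(J_AC/a)/((J_AC/a)+(J_CB/b)) = 298.6 N·m, T_B = 640.4 N·m.
τ in each portion: τ_AC = 1.12×10^7 Pa, τ_CB = 1.78×10^7 Pa; maximum is in CB.
τ_max = T_CB·r/J = 640.4·0.0284/1.02×10^-6 = 1.780×10^7 Pa.

17.8 MPa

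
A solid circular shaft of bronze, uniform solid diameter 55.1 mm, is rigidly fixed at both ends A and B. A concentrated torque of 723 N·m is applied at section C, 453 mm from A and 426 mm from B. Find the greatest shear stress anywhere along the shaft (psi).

1650 psi

With uniform GJ and both ends fixed, compatibility θ_AC = θ_CB gives T_A·a = T_B·b, together with T_A + T_B = T₀.
T_A = T₀·b/(a+b) = 723.0·426/879.0 = 350.4 N·m; T_B = 372.6 N·m.
τ in each portion: τ_AC = 1.07×10^7 Pa, τ_CB = 1.13×10^7 Pa; maximum is in CB.
τ_max = T_CB·r/J = 372.6·0.0276/9.05×10^-7 = 1.134×10^7 Pa.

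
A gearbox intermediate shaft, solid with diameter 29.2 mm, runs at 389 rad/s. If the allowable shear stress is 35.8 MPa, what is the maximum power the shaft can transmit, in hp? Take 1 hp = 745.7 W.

J = πd⁴/32 = π(0.0292)⁴/32 = 7.137×10^-8 m⁴.
T_max = τ_allow·J/r = 3.58×10^7 × 7.137×10^-8 / 0.0146 = 175.0 N·m.
ω = 389 rad/s, so P_max = T_max·ω = 6.808×10^4 W.

91.3 hp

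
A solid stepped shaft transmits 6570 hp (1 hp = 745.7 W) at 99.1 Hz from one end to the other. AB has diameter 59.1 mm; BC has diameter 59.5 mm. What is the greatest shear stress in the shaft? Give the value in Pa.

1.94e8 Pa

ω = 2π·99.1 = 622.7 rad/s, so T = P/ω = 6570×745.7 / 622.7 = 7868 N·m.
Under the same torque, τ_max = 16T/(πd³) is largest where d is smallest — segment AB (d = 59.1 mm).
τ_max = 16·7868/(π·(0.0591)³) = 1.941×10^8 Pa.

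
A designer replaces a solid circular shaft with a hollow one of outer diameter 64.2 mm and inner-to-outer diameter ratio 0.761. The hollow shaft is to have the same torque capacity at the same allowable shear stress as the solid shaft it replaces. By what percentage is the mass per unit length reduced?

44.7 %

Equal τ_max and T ⇒ the solid shaft needs d_s³ = d_o³(1−k⁴), so d_s = 64.2·(1−0.761⁴)^(1/3) = 56.03 mm.
Area ratio A_h/A_s = d_o²(1−k²)/d_s² = (1−k²)/(1−k⁴)^(2/3) = 0.5526.
Mass saving = 1 − 0.5526 = 44.7 %.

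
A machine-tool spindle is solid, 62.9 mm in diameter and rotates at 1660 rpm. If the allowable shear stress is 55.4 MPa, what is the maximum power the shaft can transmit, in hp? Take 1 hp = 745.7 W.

631 hp

J = πd⁴/32 = π(0.0629)⁴/32 = 1.537×10^-6 m⁴.
T_max = τ_allow·J/r = 5.54×10^7 × 1.537×10^-6 / 0.0314 = 2707 N·m.
ω = 2π·1660/60 = 173.8 rad/s, so P_max = T_max·ω = 4.706×10^5 W.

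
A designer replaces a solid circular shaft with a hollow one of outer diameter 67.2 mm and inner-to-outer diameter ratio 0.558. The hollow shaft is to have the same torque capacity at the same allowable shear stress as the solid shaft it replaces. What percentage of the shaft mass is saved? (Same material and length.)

26.3 %

Equal τ_max and T ⇒ the solid shaft needs d_s³ = d_o³(1−k⁴), so d_s = 67.2·(1−0.558⁴)^(1/3) = 64.95 mm.
Area ratio A_h/A_s = d_o²(1−k²)/d_s² = (1−k²)/(1−k⁴)^(2/3) = 0.7371.
Mass saving = 1 − 0.7371 = 26.3 %.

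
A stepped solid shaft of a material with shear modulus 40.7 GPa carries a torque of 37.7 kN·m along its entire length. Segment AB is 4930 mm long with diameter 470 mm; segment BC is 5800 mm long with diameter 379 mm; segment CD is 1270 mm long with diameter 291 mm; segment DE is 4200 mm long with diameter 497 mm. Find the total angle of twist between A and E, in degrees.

J_AB = π(0.470)⁴/32 = 4.79×10^-3 m⁴; J_BC = π(0.379)⁴/32 = 2.03×10^-3 m⁴; J_CD = π(0.291)⁴/32 = 7.04×10^-4 m⁴; J_DE = π(0.497)⁴/32 = 5.99×10^-3 m⁴.
θ = (T/G)·Σ L_i/J_i = (37700/40.7×10⁹)·(4.93/4.79×10^-3 + 5.80/2.03×10^-3 + 1.27/7.04×10^-4 + 4.20/5.99×10^-3) = 5.926×10^-3 rad.

0.340°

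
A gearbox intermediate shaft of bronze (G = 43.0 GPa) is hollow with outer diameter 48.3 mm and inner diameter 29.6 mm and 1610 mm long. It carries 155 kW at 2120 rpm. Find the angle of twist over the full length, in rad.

0.0570 rad

ω = 2π·2120/60 = 222.0 rad/s, so T = P/ω = 155×10³ / 222.0 = 698.2 N·m.
J = π(d_o⁴ − d_i⁴)/32 = π(0.0483⁴ − 0.0296⁴)/32 = 4.589×10^-7 m⁴.
θ = T·L/(G·J) = 698.2 × 1.61 / (43.0×10⁹ × 4.589×10^-7) = 0.05696 rad.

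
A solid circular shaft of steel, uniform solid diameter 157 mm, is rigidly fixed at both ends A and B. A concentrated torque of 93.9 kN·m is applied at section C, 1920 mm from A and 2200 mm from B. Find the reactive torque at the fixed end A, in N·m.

With uniform GJ and both ends fixed, compatibility θ_AC = θ_CB gives T_A·a = T_B·b, together with T_A + T_B = T₀.
T_A = T₀·b/(a+b) = 93900·2200/4120 = 50140 N·m; T_B = 43760 N·m.

50100 N·m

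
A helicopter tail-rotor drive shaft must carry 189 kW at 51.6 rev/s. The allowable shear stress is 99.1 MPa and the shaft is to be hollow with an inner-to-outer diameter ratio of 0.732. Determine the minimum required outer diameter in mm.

ω = 2π·51.6 = 324.2 rad/s, so T = P/ω = 189×10³ / 324.2 = 583.0 N·m.
For a hollow shaft with d_i/d_o = 0.732: τ_max = 16T/(π d_o³ (1−k⁴)), so d_o = [16T/(π τ_allow (1−k⁴))]^(1/3) = [16·583.0/(π·9.91×10^7·0.7129)]^(1/3) = 0.03477 m.

34.8 mm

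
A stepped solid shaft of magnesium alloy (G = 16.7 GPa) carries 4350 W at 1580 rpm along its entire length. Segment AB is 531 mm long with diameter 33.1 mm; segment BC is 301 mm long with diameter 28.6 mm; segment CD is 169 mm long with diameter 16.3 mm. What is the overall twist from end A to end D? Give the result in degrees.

ω = 2π·1580/60 = 165.5 rad/s, so T = P/ω = 4350 / 165.5 = 26.29 N·m.
J_AB = π(0.0331)⁴/32 = 1.18×10^-7 m⁴; J_BC = π(0.0286)⁴/32 = 6.57×10^-8 m⁴; J_CD = π(0.0163)⁴/32 = 6.93×10^-9 m⁴.
θ = (T/G)·Σ L_i/J_i = (26.29/16.7×10⁹)·(0.531/1.18×10^-7 + 0.301/6.57×10^-8 + 0.169/6.93×10^-9) = 0.05270 rad.

3.02°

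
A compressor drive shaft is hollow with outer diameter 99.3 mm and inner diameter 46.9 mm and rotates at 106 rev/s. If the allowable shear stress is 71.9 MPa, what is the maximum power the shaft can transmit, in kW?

J = π(d_o⁴ − d_i⁴)/32 = π(0.0993⁴ − 0.0469⁴)/32 = 9.070×10^-6 m⁴.
T_max = τ_allow·J/r = 7.19×10^7 × 9.070×10^-6 / 0.0496 = 13140 N·m.
ω = 2π·106 = 666.0 rad/s, so P_max = T_max·ω = 8.748×10^6 W.

8750 kW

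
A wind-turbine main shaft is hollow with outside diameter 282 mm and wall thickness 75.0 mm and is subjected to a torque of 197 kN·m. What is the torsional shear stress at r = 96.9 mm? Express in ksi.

4.68 ksi

J = π(d_o⁴ − d_i⁴)/32 = π(0.282⁴ − 0.132⁴)/32 = 5.911×10^-4 m⁴.
Shear stress varies linearly with radius: τ = T·r/J = 197000 × 0.0969 / 5.911×10^-4 = 3.230×10^7 Pa.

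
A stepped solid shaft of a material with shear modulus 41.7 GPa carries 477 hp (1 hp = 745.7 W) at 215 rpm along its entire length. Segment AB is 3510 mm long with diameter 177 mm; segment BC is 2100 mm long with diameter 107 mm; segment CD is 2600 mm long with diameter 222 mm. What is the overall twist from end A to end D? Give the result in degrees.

4.57°

ω = 2π·215/60 = 22.51 rad/s, so T = P/ω = 477×745.7 / 22.51 = 15800 N·m.
J_AB = π(0.177)⁴/32 = 9.64×10^-5 m⁴; J_BC = π(0.107)⁴/32 = 1.29×10^-5 m⁴; J_CD = π(0.222)⁴/32 = 2.38×10^-4 m⁴.
θ = (T/G)·Σ L_i/J_i = (15800/41.7×10⁹)·(3.51/9.64×10^-5 + 2.10/1.29×10^-5 + 2.60/2.38×10^-4) = 0.07976 rad.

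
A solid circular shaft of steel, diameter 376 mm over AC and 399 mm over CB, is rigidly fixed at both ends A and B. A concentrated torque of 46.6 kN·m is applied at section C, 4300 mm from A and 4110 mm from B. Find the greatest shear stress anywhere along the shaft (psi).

309 psi

Compatibility: T_A·a/J_AC = T_B·b/J_CB with T_A + T_B = T₀.
J_AC = 1.96×10^-3 m⁴, J_CB = 2.49×10^-3 m⁴, so T_A = T₀·(J_AC/a)/((J_AC/a)+(J_CB/b)) = 20030 N·m, T_B = 26570 N·m.
τ in each portion: τ_AC = 1.92×10^6 Pa, τ_CB = 2.13×10^6 Pa; maximum is in CB.
τ_max = T_CB·r/J = 26570·0.200/2.49×10^-3 = 2.130×10^6 Pa.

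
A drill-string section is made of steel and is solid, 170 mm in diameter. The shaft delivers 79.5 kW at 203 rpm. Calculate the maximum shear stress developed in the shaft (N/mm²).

3.88 N/mm²

ω = 2π·203/60 = 21.26 rad/s, so T = P/ω = 79.5×10³ / 21.26 = 3740 N·m.
J = πd⁴/32 = π(0.170)⁴/32 = 8.200×10^-5 m⁴.
τ_max = T·r/J = 3740 × 0.0850 / 8.200×10^-5 = 3.877×10^6 Pa.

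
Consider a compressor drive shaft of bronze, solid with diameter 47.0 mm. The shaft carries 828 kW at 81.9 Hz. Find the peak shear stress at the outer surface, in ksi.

ω = 2π·81.9 = 514.6 rad/s, so T = P/ω = 828×10³ / 514.6 = 1609 N·m.
J = πd⁴/32 = π(0.0470)⁴/32 = 4.791×10^-7 m⁴.
τ_max = T·r/J = 1609 × 0.0235 / 4.791×10^-7 = 7.893×10^7 Pa.

11.4 ksi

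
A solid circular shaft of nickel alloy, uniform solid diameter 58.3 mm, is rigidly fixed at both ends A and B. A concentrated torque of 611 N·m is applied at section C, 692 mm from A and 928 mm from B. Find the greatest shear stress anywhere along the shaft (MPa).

9.00 MPa

With uniform GJ and both ends fixed, compatibility θ_AC = θ_CB gives T_A·a = T_B·b, together with T_A + T_B = T₀.
T_A = T₀·b/(a+b) = 611.0·928/1620 = 350.0 N·m; T_B = 261.0 N·m.
τ in each portion: τ_AC = 9.00×10^6 Pa, τ_CB = 6.71×10^6 Pa; maximum is in AC.
τ_max = T_AC·r/J = 350.0·0.0291/1.13×10^-6 = 8.996×10^6 Pa.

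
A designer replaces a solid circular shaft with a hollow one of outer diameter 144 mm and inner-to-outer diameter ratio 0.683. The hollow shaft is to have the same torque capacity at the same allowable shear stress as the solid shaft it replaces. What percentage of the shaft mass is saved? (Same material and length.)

Equal τ_max and T ⇒ the solid shaft needs d_s³ = d_o³(1−k⁴), so d_s = 144·(1−0.683⁴)^(1/3) = 132.7 mm.
Area ratio A_h/A_s = d_o²(1−k²)/d_s² = (1−k²)/(1−k⁴)^(2/3) = 0.6283.
Mass saving = 1 − 0.6283 = 37.2 %.

37.2 %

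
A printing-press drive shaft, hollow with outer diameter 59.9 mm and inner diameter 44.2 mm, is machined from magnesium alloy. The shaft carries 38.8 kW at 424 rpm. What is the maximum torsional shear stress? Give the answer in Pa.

2.94e7 Pa

ω = 2π·424/60 = 44.40 rad/s, so T = P/ω = 38.8×10³ / 44.40 = 873.9 N·m.
J = π(d_o⁴ − d_i⁴)/32 = π(0.0599⁴ − 0.0442⁴)/32 = 8.892×10^-7 m⁴.
τ_max = T·r/J = 873.9 × 0.0300 / 8.892×10^-7 = 2.943×10^7 Pa.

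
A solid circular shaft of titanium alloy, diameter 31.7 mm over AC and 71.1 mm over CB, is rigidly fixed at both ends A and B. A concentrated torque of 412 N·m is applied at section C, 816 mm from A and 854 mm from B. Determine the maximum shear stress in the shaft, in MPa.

Compatibility: T_A·a/J_AC = T_B·b/J_CB with T_A + T_B = T₀.
J_AC = 9.91×10^-8 m⁴, J_CB = 2.51×10^-6 m⁴, so T_A = T₀·(J_AC/a)/((J_AC/a)+(J_CB/b)) = 16.36 N·m, T_B = 395.6 N·m.
τ in each portion: τ_AC = 2.62×10^6 Pa, τ_CB = 5.61×10^6 Pa; maximum is in CB.
τ_max = T_CB·r/J = 395.6·0.0355/2.51×10^-6 = 5.606×10^6 Pa.

5.61 MPa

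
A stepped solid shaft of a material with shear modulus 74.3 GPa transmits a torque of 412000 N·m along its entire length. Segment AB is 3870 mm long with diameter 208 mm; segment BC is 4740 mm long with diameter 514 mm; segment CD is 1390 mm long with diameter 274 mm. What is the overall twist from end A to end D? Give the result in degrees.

J_AB = π(0.208)⁴/32 = 1.84×10^-4 m⁴; J_BC = π(0.514)⁴/32 = 6.85×10^-3 m⁴; J_CD = π(0.274)⁴/32 = 5.53×10^-4 m⁴.
θ = (T/G)·Σ L_i/J_i = (412000/74.3×10⁹)·(3.87/1.84×10^-4 + 4.74/6.85×10^-3 + 1.39/5.53×10^-4) = 0.1345 rad.

7.71°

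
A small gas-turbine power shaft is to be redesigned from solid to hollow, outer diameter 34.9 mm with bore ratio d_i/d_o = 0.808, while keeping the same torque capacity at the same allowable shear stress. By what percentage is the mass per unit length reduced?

49.7 %

Equal τ_max and T ⇒ the solid shaft needs d_s³ = d_o³(1−k⁴), so d_s = 34.9·(1−0.808⁴)^(1/3) = 29.00 mm.
Area ratio A_h/A_s = d_o²(1−k²)/d_s² = (1−k²)/(1−k⁴)^(2/3) = 0.5027.
Mass saving = 1 − 0.5027 = 49.7 %.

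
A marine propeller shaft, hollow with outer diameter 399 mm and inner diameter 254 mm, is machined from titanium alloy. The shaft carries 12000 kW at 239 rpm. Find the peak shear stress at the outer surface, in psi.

ω = 2π·239/60 = 25.03 rad/s, so T = P/ω = 12000×10³ / 25.03 = 479500 N·m.
J = π(d_o⁴ − d_i⁴)/32 = π(0.399⁴ − 0.254⁴)/32 = 2.080×10^-3 m⁴.
τ_max = T·r/J = 479500 × 0.200 / 2.080×10^-3 = 4.600×10^7 Pa.

6670 psi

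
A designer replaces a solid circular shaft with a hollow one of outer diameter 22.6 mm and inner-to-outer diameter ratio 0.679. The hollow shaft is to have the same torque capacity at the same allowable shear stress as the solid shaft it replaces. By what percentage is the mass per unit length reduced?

36.8 %

Equal τ_max and T ⇒ the solid shaft needs d_s³ = d_o³(1−k⁴), so d_s = 22.6·(1−0.679⁴)^(1/3) = 20.87 mm.
Area ratio A_h/A_s = d_o²(1−k²)/d_s² = (1−k²)/(1−k⁴)^(2/3) = 0.6320.
Mass saving = 1 − 0.6320 = 36.8 %.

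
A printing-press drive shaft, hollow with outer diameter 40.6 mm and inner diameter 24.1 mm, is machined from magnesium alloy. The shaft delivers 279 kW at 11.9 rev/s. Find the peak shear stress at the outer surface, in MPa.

ω = 2π·11.9 = 74.77 rad/s, so T = P/ω = 279×10³ / 74.77 = 3731 N·m.
J = π(d_o⁴ − d_i⁴)/32 = π(0.0406⁴ − 0.0241⁴)/32 = 2.336×10^-7 m⁴.
τ_max = T·r/J = 3731 × 0.0203 / 2.336×10^-7 = 3.242×10^8 Pa.

324 MPa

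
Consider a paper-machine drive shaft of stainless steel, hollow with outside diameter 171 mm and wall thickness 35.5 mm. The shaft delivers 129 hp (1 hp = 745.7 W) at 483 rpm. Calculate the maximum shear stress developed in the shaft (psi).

318 psi

ω = 2π·483/60 = 50.58 rad/s, so T = P/ω = 129×745.7 / 50.58 = 1902 N·m.
J = π(d_o⁴ − d_i⁴)/32 = π(0.171⁴ − 0.100⁴)/32 = 7.413×10^-5 m⁴.
τ_max = T·r/J = 1902 × 0.0855 / 7.413×10^-5 = 2.194×10^6 Pa.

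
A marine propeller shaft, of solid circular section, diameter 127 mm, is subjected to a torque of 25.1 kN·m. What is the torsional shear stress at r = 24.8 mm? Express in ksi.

J = πd⁴/32 = π(0.127)⁴/32 = 2.554×10^-5 m⁴.
Shear stress varies linearly with radius: τ = T·r/J = 25100 × 0.0248 / 2.554×10^-5 = 2.437×10^7 Pa.

3.54 ksi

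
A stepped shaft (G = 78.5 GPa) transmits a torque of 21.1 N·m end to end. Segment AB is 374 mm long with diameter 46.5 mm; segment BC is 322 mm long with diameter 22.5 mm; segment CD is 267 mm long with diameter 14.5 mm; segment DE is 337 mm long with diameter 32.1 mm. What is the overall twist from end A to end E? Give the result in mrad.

J_AB = π(0.0465)⁴/32 = 4.59×10^-7 m⁴; J_BC = π(0.0225)⁴/32 = 2.52×10^-8 m⁴; J_CD = π(0.0145)⁴/32 = 4.34×10^-9 m⁴; J_DE = π(0.0321)⁴/32 = 1.04×10^-7 m⁴.
θ = (T/G)·Σ L_i/J_i = (21.10/78.5×10⁹)·(0.374/4.59×10^-7 + 0.322/2.52×10^-8 + 0.267/4.34×10^-9 + 0.337/1.04×10^-7) = 0.02106 rad.

21.1 mrad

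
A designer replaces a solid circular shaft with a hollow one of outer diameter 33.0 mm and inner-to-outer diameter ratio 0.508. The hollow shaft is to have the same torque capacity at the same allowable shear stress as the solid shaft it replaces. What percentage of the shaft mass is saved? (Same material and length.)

Equal τ_max and T ⇒ the solid shaft needs d_s³ = d_o³(1−k⁴), so d_s = 33.0·(1−0.508⁴)^(1/3) = 32.25 mm.
Area ratio A_h/A_s = d_o²(1−k²)/d_s² = (1−k²)/(1−k⁴)^(2/3) = 0.7768.
Mass saving = 1 − 0.7768 = 22.3 %.

22.3 %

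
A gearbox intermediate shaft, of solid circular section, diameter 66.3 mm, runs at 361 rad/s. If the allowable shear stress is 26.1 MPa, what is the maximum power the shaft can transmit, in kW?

539 kW

J = πd⁴/32 = π(0.0663)⁴/32 = 1.897×10^-6 m⁴.
T_max = τ_allow·J/r = 2.61×10^7 × 1.897×10^-6 / 0.0331 = 1494 N·m.
ω = 361 rad/s, so P_max = T_max·ω = 5.392×10^5 W.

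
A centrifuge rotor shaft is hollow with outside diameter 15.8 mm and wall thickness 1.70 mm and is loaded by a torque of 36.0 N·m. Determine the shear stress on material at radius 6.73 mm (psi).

9250 psi

J = π(d_o⁴ − d_i⁴)/32 = π(0.0158⁴ − 0.0124⁴)/32 = 3.797×10^-9 m⁴.
Shear stress varies linearly with radius: τ = T·r/J = 36.00 × 0.00673 / 3.797×10^-9 = 6.380×10^7 Pa.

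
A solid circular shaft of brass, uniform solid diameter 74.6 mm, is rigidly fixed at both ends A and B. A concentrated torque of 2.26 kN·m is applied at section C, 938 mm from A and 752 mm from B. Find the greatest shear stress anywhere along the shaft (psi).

2230 psi

With uniform GJ and both ends fixed, compatibility θ_AC = θ_CB gives T_A·a = T_B·b, together with T_A + T_B = T₀.
T_A = T₀·b/(a+b) = 2260·752/1690 = 1006 N·m; T_B = 1254 N·m.
τ in each portion: τ_AC = 1.23×10^7 Pa, τ_CB = 1.54×10^7 Pa; maximum is in CB.
τ_max = T_CB·r/J = 1254·0.0373/3.04×10^-6 = 1.539×10^7 Pa.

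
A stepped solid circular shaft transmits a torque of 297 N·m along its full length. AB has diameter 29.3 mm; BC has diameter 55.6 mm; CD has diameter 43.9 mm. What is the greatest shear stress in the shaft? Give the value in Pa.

6.01e7 Pa

Under the same torque, τ_max = 16T/(πd³) is largest where d is smallest — segment AB (d = 29.3 mm).
τ_max = 16·297.0/(π·(0.0293)³) = 6.013×10^7 Pa.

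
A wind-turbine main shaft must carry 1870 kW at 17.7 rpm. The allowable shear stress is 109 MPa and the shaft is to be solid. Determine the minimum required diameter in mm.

ω = 2π·17.7/60 = 1.854 rad/s, so T = P/ω = 1870×10³ / 1.854 = 1.009e6 N·m.
For a solid shaft τ_max = 16T/(πd³), so d = (16T/(π τ_allow))^(1/3) = (16·1.009e6/(π·1.09×10^8))^(1/3) = 0.3612 m.

361 mm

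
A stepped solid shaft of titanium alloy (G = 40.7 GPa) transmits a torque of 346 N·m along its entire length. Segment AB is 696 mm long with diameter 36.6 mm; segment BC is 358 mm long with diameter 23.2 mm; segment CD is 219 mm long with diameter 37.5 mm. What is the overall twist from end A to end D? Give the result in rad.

0.150 rad

J_AB = π(0.0366)⁴/32 = 1.76×10^-7 m⁴; J_BC = π(0.0232)⁴/32 = 2.84×10^-8 m⁴; J_CD = π(0.0375)⁴/32 = 1.94×10^-7 m⁴.
θ = (T/G)·Σ L_i/J_i = (346.0/40.7×10⁹)·(0.696/1.76×10^-7 + 0.358/2.84×10^-8 + 0.219/1.94×10^-7) = 0.1502 rad.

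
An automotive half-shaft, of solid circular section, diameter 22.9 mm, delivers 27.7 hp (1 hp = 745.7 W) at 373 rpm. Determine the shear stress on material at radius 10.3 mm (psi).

29300 psi

ω = 2π·373/60 = 39.06 rad/s, so T = P/ω = 27.7×745.7 / 39.06 = 528.8 N·m.
J = πd⁴/32 = π(0.0229)⁴/32 = 2.700×10^-8 m⁴.
Shear stress varies linearly with radius: τ = T·r/J = 528.8 × 0.0103 / 2.700×10^-8 = 2.017×10^8 Pa.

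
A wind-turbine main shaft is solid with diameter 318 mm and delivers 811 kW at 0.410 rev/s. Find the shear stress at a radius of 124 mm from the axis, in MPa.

38.9 MPa

ω = 2π·0.410 = 2.576 rad/s, so T = P/ω = 811×10³ / 2.576 = 314800 N·m.
J = πd⁴/32 = π(0.318)⁴/32 = 1.004×10^-3 m⁴.
Shear stress varies linearly with radius: τ = T·r/J = 314800 × 0.124 / 1.004×10^-3 = 3.888×10^7 Pa.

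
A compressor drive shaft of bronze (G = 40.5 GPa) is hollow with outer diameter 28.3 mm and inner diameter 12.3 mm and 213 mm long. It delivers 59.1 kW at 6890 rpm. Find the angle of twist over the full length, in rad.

ω = 2π·6890/60 = 721.5 rad/s, so T = P/ω = 59.1×10³ / 721.5 = 81.91 N·m.
J = π(d_o⁴ − d_i⁴)/32 = π(0.0283⁴ − 0.0123⁴)/32 = 6.072×10^-8 m⁴.
θ = T·L/(G·J) = 81.91 × 0.213 / (40.5×10⁹ × 6.072×10^-8) = 7.094×10^-3 rad.

0.00709 rad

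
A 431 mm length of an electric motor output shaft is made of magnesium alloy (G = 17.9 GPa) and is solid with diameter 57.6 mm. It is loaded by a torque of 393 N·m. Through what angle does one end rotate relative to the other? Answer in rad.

J = πd⁴/32 = π(0.0576)⁴/32 = 1.081×10^-6 m⁴.
θ = T·L/(G·J) = 393.0 × 0.431 / (17.9×10⁹ × 1.081×10^-6) = 8.756×10^-3 rad.

0.00876 rad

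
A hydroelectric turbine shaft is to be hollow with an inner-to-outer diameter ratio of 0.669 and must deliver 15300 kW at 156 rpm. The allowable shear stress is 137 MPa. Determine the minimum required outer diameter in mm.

352 mm

ω = 2π·156/60 = 16.34 rad/s, so T = P/ω = 15300×10³ / 16.34 = 936600 N·m.
For a hollow shaft with d_i/d_o = 0.669: τ_max = 16T/(π d_o³ (1−k⁴)), so d_o = [16T/(π τ_allow (1−k⁴))]^(1/3) = [16·936600/(π·1.37×10^8·0.7997)]^(1/3) = 0.3518 m.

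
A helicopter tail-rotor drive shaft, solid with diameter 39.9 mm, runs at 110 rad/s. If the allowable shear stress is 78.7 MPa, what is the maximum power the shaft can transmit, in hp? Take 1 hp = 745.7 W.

J = πd⁴/32 = π(0.0399)⁴/32 = 2.488×10^-7 m⁴.
T_max = τ_allow·J/r = 7.87×10^7 × 2.488×10^-7 / 0.0199 = 981.6 N·m.
ω = 110 rad/s, so P_max = T_max·ω = 1.080×10^5 W.

145 hp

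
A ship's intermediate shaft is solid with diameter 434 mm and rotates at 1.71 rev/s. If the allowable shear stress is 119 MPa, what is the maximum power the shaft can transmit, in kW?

J = πd⁴/32 = π(0.434)⁴/32 = 3.483×10^-3 m⁴.
T_max = τ_allow·J/r = 1.19×10^8 × 3.483×10^-3 / 0.217 = 1.910e6 N·m.
ω = 2π·1.71 = 10.74 rad/s, so P_max = T_max·ω = 2.052×10^7 W.

20500 kW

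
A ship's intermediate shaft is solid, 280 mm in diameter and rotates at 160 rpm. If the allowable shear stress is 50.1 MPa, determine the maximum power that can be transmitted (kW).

J = πd⁴/32 = π(0.280)⁴/32 = 6.034×10^-4 m⁴.
T_max = τ_allow·J/r = 5.01×10^7 × 6.034×10^-4 / 0.140 = 215900 N·m.
ω = 2π·160/60 = 16.76 rad/s, so P_max = T_max·ω = 3.618×10^6 W.

3620 kW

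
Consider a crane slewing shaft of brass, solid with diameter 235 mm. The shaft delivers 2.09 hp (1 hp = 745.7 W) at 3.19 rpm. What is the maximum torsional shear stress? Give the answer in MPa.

1.83 MPa

ω = 2π·3.19/60 = 0.3341 rad/s, so T = P/ω = 2.09×745.7 / 0.3341 = 4665 N·m.
J = πd⁴/32 = π(0.235)⁴/32 = 2.994×10^-4 m⁴.
τ_max = T·r/J = 4665 × 0.117 / 2.994×10^-4 = 1.831×10^6 Pa.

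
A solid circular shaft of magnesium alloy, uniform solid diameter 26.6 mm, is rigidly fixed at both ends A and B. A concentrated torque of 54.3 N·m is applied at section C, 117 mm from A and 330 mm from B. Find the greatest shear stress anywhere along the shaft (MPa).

With uniform GJ and both ends fixed, compatibility θ_AC = θ_CB gives T_A·a = T_B·b, together with T_A + T_B = T₀.
T_A = T₀·b/(a+b) = 54.30·330/447.0 = 40.09 N·m; T_B = 14.21 N·m.
τ in each portion: τ_AC = 1.08×10^7 Pa, τ_CB = 3.85×10^6 Pa; maximum is in AC.
τ_max = T_AC·r/J = 40.09·0.0133/4.92×10^-8 = 1.085×10^7 Pa.

10.8 MPa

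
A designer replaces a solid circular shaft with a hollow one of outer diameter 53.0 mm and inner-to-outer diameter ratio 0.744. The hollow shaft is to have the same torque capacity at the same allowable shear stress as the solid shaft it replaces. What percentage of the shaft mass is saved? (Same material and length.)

Equal τ_max and T ⇒ the solid shaft needs d_s³ = d_o³(1−k⁴), so d_s = 53.0·(1−0.744⁴)^(1/3) = 46.92 mm.
Area ratio A_h/A_s = d_o²(1−k²)/d_s² = (1−k²)/(1−k⁴)^(2/3) = 0.5698.
Mass saving = 1 − 0.5698 = 43.0 %.

43.0 %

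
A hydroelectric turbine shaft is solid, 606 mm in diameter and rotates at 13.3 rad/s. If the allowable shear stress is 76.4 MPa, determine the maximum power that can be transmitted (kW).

J = πd⁴/32 = π(0.606)⁴/32 = 0.01324 m⁴.
T_max = τ_allow·J/r = 7.64×10^7 × 0.01324 / 0.303 = 3.338e6 N·m.
ω = 13.3 rad/s, so P_max = T_max·ω = 4.440×10^7 W.

44400 kW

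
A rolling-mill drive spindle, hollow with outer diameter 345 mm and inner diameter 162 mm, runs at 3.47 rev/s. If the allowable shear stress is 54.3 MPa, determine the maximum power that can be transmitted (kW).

J = π(d_o⁴ − d_i⁴)/32 = π(0.345⁴ − 0.162⁴)/32 = 1.323×10^-3 m⁴.
T_max = τ_allow·J/r = 5.43×10^7 × 1.323×10^-3 / 0.172 = 416500 N·m.
ω = 2π·3.47 = 21.80 rad/s, so P_max = T_max·ω = 9.081×10^6 W.

9080 kW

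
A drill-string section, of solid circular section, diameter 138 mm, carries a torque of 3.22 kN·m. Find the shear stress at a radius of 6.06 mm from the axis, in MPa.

0.548 MPa

J = πd⁴/32 = π(0.138)⁴/32 = 3.561×10^-5 m⁴.
Shear stress varies linearly with radius: τ = T·r/J = 3220 × 0.00606 / 3.561×10^-5 = 5.480×10^5 Pa.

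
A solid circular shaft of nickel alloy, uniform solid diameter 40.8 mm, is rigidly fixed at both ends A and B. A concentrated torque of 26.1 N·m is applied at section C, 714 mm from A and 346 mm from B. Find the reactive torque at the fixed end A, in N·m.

8.52 N·m

With uniform GJ and both ends fixed, compatibility θ_AC = θ_CB gives T_A·a = T_B·b, together with T_A + T_B = T₀.
T_A = T₀·b/(a+b) = 26.10·346/1060 = 8.519 N·m; T_B = 17.58 N·m.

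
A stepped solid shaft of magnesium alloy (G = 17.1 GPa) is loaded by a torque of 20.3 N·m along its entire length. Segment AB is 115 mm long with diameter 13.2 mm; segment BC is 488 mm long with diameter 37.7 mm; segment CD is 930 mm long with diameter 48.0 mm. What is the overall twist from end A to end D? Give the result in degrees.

2.91°

J_AB = π(0.0132)⁴/32 = 2.98×10^-9 m⁴; J_BC = π(0.0377)⁴/32 = 1.98×10^-7 m⁴; J_CD = π(0.0480)⁴/32 = 5.21×10^-7 m⁴.
θ = (T/G)·Σ L_i/J_i = (20.30/17.1×10⁹)·(0.115/2.98×10^-9 + 0.488/1.98×10^-7 + 0.930/5.21×10^-7) = 0.05084 rad.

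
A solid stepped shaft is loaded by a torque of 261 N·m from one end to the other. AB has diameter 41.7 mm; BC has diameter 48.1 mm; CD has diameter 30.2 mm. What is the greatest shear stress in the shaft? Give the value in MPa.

Under the same torque, τ_max = 16T/(πd³) is largest where d is smallest — segment CD (d = 30.2 mm).
τ_max = 16·261.0/(π·(0.0302)³) = 4.826×10^7 Pa.

48.3 MPa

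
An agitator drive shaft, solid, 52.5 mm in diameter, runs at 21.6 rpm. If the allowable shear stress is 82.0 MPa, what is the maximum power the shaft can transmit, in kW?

5.27 kW

J = πd⁴/32 = π(0.0525)⁴/32 = 7.458×10^-7 m⁴.
T_max = τ_allow·J/r = 8.20×10^7 × 7.458×10^-7 / 0.0262 = 2330 N·m.
ω = 2π·21.6/60 = 2.262 rad/s, so P_max = T_max·ω = 5270 W.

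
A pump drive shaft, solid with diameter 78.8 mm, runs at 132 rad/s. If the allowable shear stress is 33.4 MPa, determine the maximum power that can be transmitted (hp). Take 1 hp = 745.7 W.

568 hp

J = πd⁴/32 = π(0.0788)⁴/32 = 3.785×10^-6 m⁴.
T_max = τ_allow·J/r = 3.34×10^7 × 3.785×10^-6 / 0.0394 = 3209 N·m.
ω = 132 rad/s, so P_max = T_max·ω = 4.236×10^5 W.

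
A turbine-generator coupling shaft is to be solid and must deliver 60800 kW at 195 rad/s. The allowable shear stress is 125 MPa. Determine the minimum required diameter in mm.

ω = 195 rad/s, so T = P/ω = 60800×10³ / 195.0 = 311800 N·m.
For a solid shaft τ_max = 16T/(πd³), so d = (16T/(π τ_allow))^(1/3) = (16·311800/(π·1.25×10^8))^(1/3) = 0.2333 m.

233 mm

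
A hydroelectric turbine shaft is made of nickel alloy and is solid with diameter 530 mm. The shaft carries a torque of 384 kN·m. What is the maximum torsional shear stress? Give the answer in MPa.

13.1 MPa

J = πd⁴/32 = π(0.530)⁴/32 = 7.746×10^-3 m⁴.
τ_max = T·r/J = 384000 × 0.265 / 7.746×10^-3 = 1.314×10^7 Pa.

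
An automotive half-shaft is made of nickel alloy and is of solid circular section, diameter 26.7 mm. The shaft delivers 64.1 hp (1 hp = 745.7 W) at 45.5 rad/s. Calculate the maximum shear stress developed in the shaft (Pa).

2.81e8 Pa

ω = 45.5 rad/s, so T = P/ω = 64.1×745.7 / 45.50 = 1051 N·m.
J = πd⁴/32 = π(0.0267)⁴/32 = 4.989×10^-8 m⁴.
τ_max = T·r/J = 1051 × 0.0133 / 4.989×10^-8 = 2.811×10^8 Pa.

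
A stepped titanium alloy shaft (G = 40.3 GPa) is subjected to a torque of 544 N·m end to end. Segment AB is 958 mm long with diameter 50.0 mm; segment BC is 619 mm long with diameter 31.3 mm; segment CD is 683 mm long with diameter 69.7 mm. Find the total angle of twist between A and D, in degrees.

J_AB = π(0.0500)⁴/32 = 6.14×10^-7 m⁴; J_BC = π(0.0313)⁴/32 = 9.42×10^-8 m⁴; J_CD = π(0.0697)⁴/32 = 2.32×10^-6 m⁴.
θ = (T/G)·Σ L_i/J_i = (544.0/40.3×10⁹)·(0.958/6.14×10^-7 + 0.619/9.42×10^-8 + 0.683/2.32×10^-6) = 0.1137 rad.

6.52°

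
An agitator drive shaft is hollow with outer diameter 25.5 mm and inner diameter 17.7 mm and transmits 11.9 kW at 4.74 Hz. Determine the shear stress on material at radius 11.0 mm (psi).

20000 psi

ω = 2π·4.74 = 29.78 rad/s, so T = P/ω = 11.9×10³ / 29.78 = 399.6 N·m.
J = π(d_o⁴ − d_i⁴)/32 = π(0.0255⁴ − 0.0177⁴)/32 = 3.187×10^-8 m⁴.
Shear stress varies linearly with radius: τ = T·r/J = 399.6 × 0.0110 / 3.187×10^-8 = 1.379×10^8 Pa.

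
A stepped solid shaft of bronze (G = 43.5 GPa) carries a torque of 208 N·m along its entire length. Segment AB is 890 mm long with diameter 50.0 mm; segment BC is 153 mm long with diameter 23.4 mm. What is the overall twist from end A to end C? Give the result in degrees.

1.82°

J_AB = π(0.0500)⁴/32 = 6.14×10^-7 m⁴; J_BC = π(0.0234)⁴/32 = 2.94×10^-8 m⁴.
θ = (T/G)·Σ L_i/J_i = (208.0/43.5×10⁹)·(0.890/6.14×10^-7 + 0.153/2.94×10^-8) = 0.03179 rad.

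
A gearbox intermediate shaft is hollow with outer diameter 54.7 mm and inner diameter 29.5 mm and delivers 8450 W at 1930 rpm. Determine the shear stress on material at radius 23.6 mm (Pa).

1.23e6 Pa

ω = 2π·1930/60 = 202.1 rad/s, so T = P/ω = 8450 / 202.1 = 41.81 N·m.
J = π(d_o⁴ − d_i⁴)/32 = π(0.0547⁴ − 0.0295⁴)/32 = 8.046×10^-7 m⁴.
Shear stress varies linearly with radius: τ = T·r/J = 41.81 × 0.0236 / 8.046×10^-7 = 1.226×10^6 Pa.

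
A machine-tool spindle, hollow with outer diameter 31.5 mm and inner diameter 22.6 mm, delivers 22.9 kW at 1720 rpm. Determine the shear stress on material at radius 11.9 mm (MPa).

ω = 2π·1720/60 = 180.1 rad/s, so T = P/ω = 22.9×10³ / 180.1 = 127.1 N·m.
J = π(d_o⁴ − d_i⁴)/32 = π(0.0315⁴ − 0.0226⁴)/32 = 7.105×10^-8 m⁴.
Shear stress varies linearly with radius: τ = T·r/J = 127.1 × 0.0119 / 7.105×10^-8 = 2.129×10^7 Pa.

21.3 MPa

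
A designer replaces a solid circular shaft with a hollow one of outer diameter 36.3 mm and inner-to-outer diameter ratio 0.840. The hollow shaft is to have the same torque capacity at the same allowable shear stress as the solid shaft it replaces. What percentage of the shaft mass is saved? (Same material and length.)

Equal τ_max and T ⇒ the solid shaft needs d_s³ = d_o³(1−k⁴), so d_s = 36.3·(1−0.840⁴)^(1/3) = 28.85 mm.
Area ratio A_h/A_s = d_o²(1−k²)/d_s² = (1−k²)/(1−k⁴)^(2/3) = 0.4660.
Mass saving = 1 − 0.4660 = 53.4 %.

53.4 %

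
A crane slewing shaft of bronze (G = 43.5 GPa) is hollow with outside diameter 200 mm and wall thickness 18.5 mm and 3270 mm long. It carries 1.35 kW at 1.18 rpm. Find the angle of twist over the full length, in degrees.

ω = 2π·1.18/60 = 0.1236 rad/s, so T = P/ω = 1.35×10³ / 0.1236 = 10930 N·m.
J = π(d_o⁴ − d_i⁴)/32 = π(0.200⁴ − 0.163⁴)/32 = 8.778×10^-5 m⁴.
θ = T·L/(G·J) = 10930 × 3.27 / (43.5×10⁹ × 8.778×10^-5) = 9.356×10^-3 rad.

0.536°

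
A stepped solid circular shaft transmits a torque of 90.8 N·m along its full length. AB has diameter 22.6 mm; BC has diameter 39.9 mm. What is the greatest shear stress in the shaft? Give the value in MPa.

Under the same torque, τ_max = 16T/(πd³) is largest where d is smallest — segment AB (d = 22.6 mm).
τ_max = 16·90.80/(π·(0.0226)³) = 4.006×10^7 Pa.

40.1 MPa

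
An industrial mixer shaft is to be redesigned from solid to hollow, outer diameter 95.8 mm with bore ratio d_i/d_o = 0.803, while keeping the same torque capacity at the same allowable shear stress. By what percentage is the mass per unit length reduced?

Equal τ_max and T ⇒ the solid shaft needs d_s³ = d_o³(1−k⁴), so d_s = 95.8·(1−0.803⁴)^(1/3) = 80.09 mm.
Area ratio A_h/A_s = d_o²(1−k²)/d_s² = (1−k²)/(1−k⁴)^(2/3) = 0.5082.
Mass saving = 1 − 0.5082 = 49.2 %.

49.2 %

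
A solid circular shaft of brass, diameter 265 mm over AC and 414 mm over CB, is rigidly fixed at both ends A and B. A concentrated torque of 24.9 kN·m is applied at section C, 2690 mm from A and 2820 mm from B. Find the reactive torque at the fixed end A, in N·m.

Compatibility: T_A·a/J_AC = T_B·b/J_CB with T_A + T_B = T₀.
J_AC = 4.84×10^-4 m⁴, J_CB = 2.88×10^-3 m⁴, so T_A = T₀·(J_AC/a)/((J_AC/a)+(J_CB/b)) = 3726 N·m, T_B = 21170 N·m.

3730 N·m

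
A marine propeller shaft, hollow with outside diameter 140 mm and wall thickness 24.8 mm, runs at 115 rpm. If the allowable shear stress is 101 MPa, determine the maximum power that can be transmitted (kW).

541 kW

J = π(d_o⁴ − d_i⁴)/32 = π(0.140⁴ − 0.0904⁴)/32 = 3.116×10^-5 m⁴.
T_max = τ_allow·J/r = 1.01×10^8 × 3.116×10^-5 / 0.0700 = 44960 N·m.
ω = 2π·115/60 = 12.04 rad/s, so P_max = T_max·ω = 5.414×10^5 W.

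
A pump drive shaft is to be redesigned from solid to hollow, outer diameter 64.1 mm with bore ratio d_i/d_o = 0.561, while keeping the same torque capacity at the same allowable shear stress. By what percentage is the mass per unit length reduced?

Equal τ_max and T ⇒ the solid shaft needs d_s³ = d_o³(1−k⁴), so d_s = 64.1·(1−0.561⁴)^(1/3) = 61.91 mm.
Area ratio A_h/A_s = d_o²(1−k²)/d_s² = (1−k²)/(1−k⁴)^(2/3) = 0.7346.
Mass saving = 1 − 0.7346 = 26.5 %.

26.5 %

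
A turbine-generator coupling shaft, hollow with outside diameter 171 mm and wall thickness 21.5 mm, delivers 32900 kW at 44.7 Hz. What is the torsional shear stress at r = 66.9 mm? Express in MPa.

ω = 2π·44.7 = 280.9 rad/s, so T = P/ω = 32900×10³ / 280.9 = 117100 N·m.
J = π(d_o⁴ − d_i⁴)/32 = π(0.171⁴ − 0.128⁴)/32 = 5.759×10^-5 m⁴.
Shear stress varies linearly with radius: τ = T·r/J = 117100 × 0.0669 / 5.759×10^-5 = 1.361×10^8 Pa.

136 MPa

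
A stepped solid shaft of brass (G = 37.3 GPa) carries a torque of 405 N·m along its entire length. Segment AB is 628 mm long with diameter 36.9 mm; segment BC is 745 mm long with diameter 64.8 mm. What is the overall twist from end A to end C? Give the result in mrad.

42.1 mrad

J_AB = π(0.0369)⁴/32 = 1.82×10^-7 m⁴; J_BC = π(0.0648)⁴/32 = 1.73×10^-6 m⁴.
θ = (T/G)·Σ L_i/J_i = (405.0/37.3×10⁹)·(0.628/1.82×10^-7 + 0.745/1.73×10^-6) = 0.04214 rad.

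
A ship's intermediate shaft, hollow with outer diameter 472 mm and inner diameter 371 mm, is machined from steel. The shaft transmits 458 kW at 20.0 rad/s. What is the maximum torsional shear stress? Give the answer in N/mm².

1.79 N/mm²

ω = 20.0 rad/s, so T = P/ω = 458×10³ / 20.00 = 22900 N·m.
J = π(d_o⁴ − d_i⁴)/32 = π(0.472⁴ − 0.371⁴)/32 = 3.013×10^-3 m⁴.
τ_max = T·r/J = 22900 × 0.236 / 3.013×10^-3 = 1.794×10^6 Pa.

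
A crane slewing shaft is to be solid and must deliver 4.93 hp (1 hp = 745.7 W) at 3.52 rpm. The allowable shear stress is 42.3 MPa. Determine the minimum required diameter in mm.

106 mm

ω = 2π·3.52/60 = 0.3686 rad/s, so T = P/ω = 4.93×745.7 / 0.3686 = 9973 N·m.
For a solid shaft τ_max = 16T/(πd³), so d = (16T/(π τ_allow))^(1/3) = (16·9973/(π·4.23×10^7))^(1/3) = 0.1063 m.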